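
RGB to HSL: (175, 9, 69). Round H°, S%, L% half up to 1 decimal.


Normalize: R'=175/255≈0.6863, G'=9/255≈0.0353, B'=69/255≈0.2706
Max=175/255, Min=9/255, Δ=Max-Min=166/255
L = (Max+Min)/2 = (175+9)/510 = 184/510 = 0.36078… → L = 36.1%
L ≤ 0.5 → S = Δ/(Max+Min) = 166/(175+9) = 166/184 = 0.90217… → S = 90.2%
(the 1/255 factors cancel in S and H, so raw channel differences can be used)
Max is R' → H = 60 × (((G-B)/Δ) mod 6) = 60 × (((9-69)/166) mod 6)
  (-60)/166 = -0.3614…; negative, so add 6 → 5.6385…
  H = 60 × 5.6385… = 338.313…° → H = 338.3°
= HSL(338.3°, 90.2%, 36.1%)


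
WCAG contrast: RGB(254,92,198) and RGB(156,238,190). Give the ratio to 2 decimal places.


Linearize each sRGB channel c=v/255: c/12.92 if c ≤ 0.04045 else ((c+0.055)/1.055)^2.4
L = 0.2126×R_lin + 0.7152×G_lin + 0.0722×B_lin
Color 1 (254,92,198):
  R=254: 254/255≈0.9961 > 0.04045 → ((0.9961+0.055)/1.055)^2.4 ≈ 0.99110
  G=92: 92/255≈0.3608 > 0.04045 → ((0.3608+0.055)/1.055)^2.4 ≈ 0.10702
  B=198: 198/255≈0.7765 > 0.04045 → ((0.7765+0.055)/1.055)^2.4 ≈ 0.56471
  L1 = 0.2126×0.99110 + 0.7152×0.10702 + 0.0722×0.56471 ≈ 0.32802
Color 2 (156,238,190):
  R=156: 156/255≈0.6118 > 0.04045 → ((0.6118+0.055)/1.055)^2.4 ≈ 0.33245
  G=238: 238/255≈0.9333 > 0.04045 → ((0.9333+0.055)/1.055)^2.4 ≈ 0.85499
  B=190: 190/255≈0.7451 > 0.04045 → ((0.7451+0.055)/1.055)^2.4 ≈ 0.51492
  L2 = 0.2126×0.33245 + 0.7152×0.85499 + 0.0722×0.51492 ≈ 0.71935
Lighter = 0.71935, Darker = 0.32802
Ratio = (L_lighter + 0.05) / (L_darker + 0.05)
Ratio = (0.71935 + 0.05) / (0.32802 + 0.05) = 0.76935 / 0.37802 ≈ 2.0352
Ratio ≈ 2.04:1


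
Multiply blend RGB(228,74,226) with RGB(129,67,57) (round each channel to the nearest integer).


Multiply: C = A×B/255, rounded to nearest integer
R: 228×129/255 = 29412/255 ≈ 115.341 → 115
G: 74×67/255 = 4958/255 ≈ 19.443 → 19
B: 226×57/255 = 12882/255 ≈ 50.518 → 51
= RGB(115, 19, 51)


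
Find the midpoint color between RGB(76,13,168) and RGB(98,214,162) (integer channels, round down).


Midpoint: each channel = ⌊(C₁+C₂)/2⌋
R: ⌊(76+98)/2⌋ = 87
G: ⌊(13+214)/2⌋ = 113
B: ⌊(168+162)/2⌋ = 165
= RGB(87, 113, 165)


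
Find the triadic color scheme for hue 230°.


Triadic: equally spaced at 120° intervals
H1 = 230°
H2 = (230 + 120) mod 360 = 350°
H3 = (230 + 240) mod 360 = 110°
Triadic = 230°, 350°, 110°


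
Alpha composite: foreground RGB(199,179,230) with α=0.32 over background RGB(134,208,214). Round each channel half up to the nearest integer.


C = α×F + (1-α)×B, with 1-α = 0.68
R: 0.32×199 + 0.68×134 = 63.68 + 91.12 = 154.80 → 155
G: 0.32×179 + 0.68×208 = 57.28 + 141.44 = 198.72 → 199
B: 0.32×230 + 0.68×214 = 73.60 + 145.52 = 219.12 → 219
= RGB(155, 199, 219)


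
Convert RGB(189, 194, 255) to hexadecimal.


R = 189 → BD (hex)
G = 194 → C2 (hex)
B = 255 → FF (hex)
Hex = #BDC2FF


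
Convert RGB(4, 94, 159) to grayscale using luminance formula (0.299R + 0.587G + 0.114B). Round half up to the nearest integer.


Gray = 0.299×R + 0.587×G + 0.114×B
Gray = 0.299×4 + 0.587×94 + 0.114×159
Gray = 1.196 + 55.178 + 18.126
Gray = 74.500 → round half up → 75
Gray = 75


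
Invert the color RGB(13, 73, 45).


Invert: (255-R, 255-G, 255-B)
R: 255-13 = 242
G: 255-73 = 182
B: 255-45 = 210
= RGB(242, 182, 210)


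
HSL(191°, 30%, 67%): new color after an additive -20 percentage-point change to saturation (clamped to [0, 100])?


Original S = 30%
Adjustment = -20 percentage points
New S = 30 + (-20) = 10
Clamp to [0, 100] → 10
= HSL(191°, 10%, 67%)


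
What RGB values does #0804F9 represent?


08 → 8 (R)
04 → 4 (G)
F9 → 249 (B)
= RGB(8, 4, 249)


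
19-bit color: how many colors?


Colors = 2^bits = 2^19
= 524,288 colors


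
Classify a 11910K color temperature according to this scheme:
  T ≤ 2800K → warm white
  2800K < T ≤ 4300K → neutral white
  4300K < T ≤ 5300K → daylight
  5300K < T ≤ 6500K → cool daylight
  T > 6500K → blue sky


Temperature: 11910K
11910K > 6500K → blue sky
Classification: blue sky


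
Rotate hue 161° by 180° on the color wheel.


New hue = (H + rotation) mod 360
New hue = (161 + 180) mod 360
= 341 mod 360
= 341°


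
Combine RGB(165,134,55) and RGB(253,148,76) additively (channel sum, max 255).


Additive: each channel = min(255, C₁+C₂)
R: 165+253 = 418 → 255
G: 134+148 = 282 → 255
B: 55+76 = 131 → 131
= RGB(255, 255, 131)


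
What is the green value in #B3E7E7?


Color: #B3E7E7
R = B3 = 179
G = E7 = 231
B = E7 = 231
Green = 231


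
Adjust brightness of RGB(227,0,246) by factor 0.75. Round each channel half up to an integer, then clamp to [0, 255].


Multiply each channel by 0.75, round half up, clamp to [0, 255]
R: 227×0.75 = 170.25 → round → 170
G: 0×0.75 = 0
B: 246×0.75 = 184.5 → round → 185
= RGB(170, 0, 185)


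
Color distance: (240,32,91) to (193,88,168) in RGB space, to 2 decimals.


d = √[(R₁-R₂)² + (G₁-G₂)² + (B₁-B₂)²]
d = √[(240-193)² + (32-88)² + (91-168)²]
d = √[2209 + 3136 + 5929]
d = √11274
d ≈ 106.18


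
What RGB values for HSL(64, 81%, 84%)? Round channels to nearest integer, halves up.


H=64°, S=0.81, L=0.84
C = (1-|2L-1|)×S = (1-|0.68|)×0.81 = 0.2592
H' = H/60 = 64/60 ≈ 1.0667; X = C×(1-|H' mod 2 - 1|) = 0.24192
m = L - C/2 = 0.84 - 0.1296 = 0.7104
Sector ⌊H'⌋ = 1 → (R',G',B') = (0.24192, 0.2592, 0.0)
RGB = ((R'+m)×255, (G'+m)×255, (B'+m)×255) = (242.8416, 247.248, 181.152)
Round half up → RGB(243, 247, 181)


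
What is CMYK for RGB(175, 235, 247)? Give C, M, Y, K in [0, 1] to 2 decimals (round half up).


R'=175/255≈0.6863, G'=235/255≈0.9216, B'=247/255≈0.9686
K = 1 - max(R',G',B') = 1 - 247/255 = 8/255 = 0.03137… → 0.03
(1-R'-K)/(1-K) simplifies to (max-R)/max with max = 247:
C = (247-175)/247 = 72/247 = 0.29149… → 0.29
M = (247-235)/247 = 12/247 = 0.04858… → 0.05
Y = (247-247)/247 = 0/247 = 0 → 0.00
= CMYK(0.29, 0.05, 0.00, 0.03)


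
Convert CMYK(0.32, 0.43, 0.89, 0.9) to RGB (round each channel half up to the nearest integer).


R = 255 × (1-C) × (1-K) = 255 × 0.68 × 0.10 = 17.34 → 17
G = 255 × (1-M) × (1-K) = 255 × 0.57 × 0.10 = 14.535 → 15
B = 255 × (1-Y) × (1-K) = 255 × 0.11 × 0.10 = 2.805 → 3
= RGB(17, 15, 3)


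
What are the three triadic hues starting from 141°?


Triadic: equally spaced at 120° intervals
H1 = 141°
H2 = (141 + 120) mod 360 = 261°
H3 = (141 + 240) mod 360 = 21°
Triadic = 141°, 261°, 21°


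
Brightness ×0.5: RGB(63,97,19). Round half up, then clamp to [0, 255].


Multiply each channel by 0.5, round half up, clamp to [0, 255]
R: 63×0.5 = 31.5 → round → 32
G: 97×0.5 = 48.5 → round → 49
B: 19×0.5 = 9.5 → round → 10
= RGB(32, 49, 10)


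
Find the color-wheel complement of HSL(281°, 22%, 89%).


Complement = opposite side of color wheel = hue + 180°
H' = (281 + 180) mod 360 = 101°
S and L unchanged.
= HSL(101°, 22%, 89%)


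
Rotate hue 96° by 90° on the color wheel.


New hue = (H + rotation) mod 360
New hue = (96 + 90) mod 360
= 186 mod 360
= 186°


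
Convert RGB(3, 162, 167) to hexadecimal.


R = 3 → 03 (hex)
G = 162 → A2 (hex)
B = 167 → A7 (hex)
Hex = #03A2A7


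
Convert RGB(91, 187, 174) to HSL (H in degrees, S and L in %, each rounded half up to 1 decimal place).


Normalize: R'=91/255≈0.3569, G'=187/255≈0.7333, B'=174/255≈0.6824
Max=187/255, Min=91/255, Δ=Max-Min=96/255
L = (Max+Min)/2 = (187+91)/510 = 278/510 = 0.54509… → L = 54.5%
L > 0.5 → S = Δ/(2-Max-Min) = 96/(510-187-91) = 96/232 = 0.41379… → S = 41.4%
(the 1/255 factors cancel in S and H, so raw channel differences can be used)
Max is G' → H = 60 × ((B-R)/Δ + 2) = 60 × ((174-91)/96 + 2)
  83/96 + 2 = 0.8645… + 2 = 2.8645…
  H = 60 × 2.8645… = 171.875° → H = 171.9°
= HSL(171.9°, 41.4%, 54.5%)


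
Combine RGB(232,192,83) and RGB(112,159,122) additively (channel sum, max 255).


Additive: each channel = min(255, C₁+C₂)
R: 232+112 = 344 → 255
G: 192+159 = 351 → 255
B: 83+122 = 205 → 205
= RGB(255, 255, 205)


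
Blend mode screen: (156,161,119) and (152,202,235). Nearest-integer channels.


Screen: C = 255 - (255-A)×(255-B)/255, rounded to nearest integer
R: 255 - (255-156)×(255-152)/255 = 255 - 10197/255 ≈ 255 - 39.988 = 215.012 → 215
G: 255 - (255-161)×(255-202)/255 = 255 - 4982/255 ≈ 255 - 19.537 = 235.463 → 235
B: 255 - (255-119)×(255-235)/255 = 255 - 2720/255 ≈ 255 - 10.667 = 244.333 → 244
= RGB(215, 235, 244)


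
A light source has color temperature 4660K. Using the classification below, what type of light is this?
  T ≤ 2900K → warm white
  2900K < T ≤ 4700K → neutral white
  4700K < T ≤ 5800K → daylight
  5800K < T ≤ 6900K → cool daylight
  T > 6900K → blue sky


Temperature: 4660K
2900K < 4660K ≤ 4700K → neutral white
Classification: neutral white


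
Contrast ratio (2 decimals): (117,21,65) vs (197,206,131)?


Linearize each sRGB channel c=v/255: c/12.92 if c ≤ 0.04045 else ((c+0.055)/1.055)^2.4
L = 0.2126×R_lin + 0.7152×G_lin + 0.0722×B_lin
Color 1 (117,21,65):
  R=117: 117/255≈0.4588 > 0.04045 → ((0.4588+0.055)/1.055)^2.4 ≈ 0.17789
  G=21: 21/255≈0.0824 > 0.04045 → ((0.0824+0.055)/1.055)^2.4 ≈ 0.00750
  B=65: 65/255≈0.2549 > 0.04045 → ((0.2549+0.055)/1.055)^2.4 ≈ 0.05286
  L1 = 0.2126×0.17789 + 0.7152×0.00750 + 0.0722×0.05286 ≈ 0.04700
Color 2 (197,206,131):
  R=197: 197/255≈0.7725 > 0.04045 → ((0.7725+0.055)/1.055)^2.4 ≈ 0.55834
  G=206: 206/255≈0.8078 > 0.04045 → ((0.8078+0.055)/1.055)^2.4 ≈ 0.61721
  B=131: 131/255≈0.5137 > 0.04045 → ((0.5137+0.055)/1.055)^2.4 ≈ 0.22697
  L2 = 0.2126×0.55834 + 0.7152×0.61721 + 0.0722×0.22697 ≈ 0.57652
Lighter = 0.57652, Darker = 0.04700
Ratio = (L_lighter + 0.05) / (L_darker + 0.05)
Ratio = (0.57652 + 0.05) / (0.04700 + 0.05) = 0.62652 / 0.09700 ≈ 6.4590
Ratio ≈ 6.46:1


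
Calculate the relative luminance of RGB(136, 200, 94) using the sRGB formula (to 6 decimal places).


Linearize each channel (sRGB transfer function): c = v/255; c_lin = c/12.92 if c ≤ 0.04045, else ((c+0.055)/1.055)^2.4
  R: 136/255 ≈ 0.533333 > 0.04045 → ((0.533333+0.055)/1.055)^2.4 ≈ 0.246201
  G: 200/255 ≈ 0.784314 > 0.04045 → ((0.784314+0.055)/1.055)^2.4 ≈ 0.577580
  B: 94/255 ≈ 0.368627 > 0.04045 → ((0.368627+0.055)/1.055)^2.4 ≈ 0.111932
R_lin = 0.246201, G_lin = 0.577580, B_lin = 0.111932
L = 0.2126×R + 0.7152×G + 0.0722×B
L = 0.2126×0.246201 + 0.7152×0.577580 + 0.0722×0.111932
L ≈ 0.473509


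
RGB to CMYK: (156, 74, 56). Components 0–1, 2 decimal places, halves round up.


R'=156/255≈0.6118, G'=74/255≈0.2902, B'=56/255≈0.2196
K = 1 - max(R',G',B') = 1 - 156/255 = 99/255 = 0.38823… → 0.39
(1-R'-K)/(1-K) simplifies to (max-R)/max with max = 156:
C = (156-156)/156 = 0/156 = 0 → 0.00
M = (156-74)/156 = 82/156 = 0.52564… → 0.53
Y = (156-56)/156 = 100/156 = 0.64102… → 0.64
= CMYK(0.00, 0.53, 0.64, 0.39)


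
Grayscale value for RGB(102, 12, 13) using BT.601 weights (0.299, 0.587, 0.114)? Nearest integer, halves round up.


Gray = 0.299×R + 0.587×G + 0.114×B
Gray = 0.299×102 + 0.587×12 + 0.114×13
Gray = 30.498 + 7.044 + 1.482
Gray = 39.024 → round half up → 39
Gray = 39


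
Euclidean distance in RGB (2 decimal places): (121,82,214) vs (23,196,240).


d = √[(R₁-R₂)² + (G₁-G₂)² + (B₁-B₂)²]
d = √[(121-23)² + (82-196)² + (214-240)²]
d = √[9604 + 12996 + 676]
d = √23276
d ≈ 152.56


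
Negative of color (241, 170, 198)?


Invert: (255-R, 255-G, 255-B)
R: 255-241 = 14
G: 255-170 = 85
B: 255-198 = 57
= RGB(14, 85, 57)


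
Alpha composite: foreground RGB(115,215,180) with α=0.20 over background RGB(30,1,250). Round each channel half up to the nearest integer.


C = α×F + (1-α)×B, with 1-α = 0.80
R: 0.20×115 + 0.80×30 = 23.00 + 24.00 = 47.00 → 47
G: 0.20×215 + 0.80×1 = 43.00 + 0.80 = 43.80 → 44
B: 0.20×180 + 0.80×250 = 36.00 + 200.00 = 236.00 → 236
= RGB(47, 44, 236)


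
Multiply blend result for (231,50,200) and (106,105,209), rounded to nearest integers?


Multiply: C = A×B/255, rounded to nearest integer
R: 231×106/255 = 24486/255 ≈ 96.024 → 96
G: 50×105/255 = 5250/255 ≈ 20.588 → 21
B: 200×209/255 = 41800/255 ≈ 163.922 → 164
= RGB(96, 21, 164)


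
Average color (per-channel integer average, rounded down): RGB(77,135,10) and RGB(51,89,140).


Midpoint: each channel = ⌊(C₁+C₂)/2⌋
R: ⌊(77+51)/2⌋ = 64
G: ⌊(135+89)/2⌋ = 112
B: ⌊(10+140)/2⌋ = 75
= RGB(64, 112, 75)


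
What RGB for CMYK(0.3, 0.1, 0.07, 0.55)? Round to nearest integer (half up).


R = 255 × (1-C) × (1-K) = 255 × 0.70 × 0.45 = 80.325 → 80
G = 255 × (1-M) × (1-K) = 255 × 0.90 × 0.45 = 103.275 → 103
B = 255 × (1-Y) × (1-K) = 255 × 0.93 × 0.45 = 106.7175 → 107
= RGB(80, 103, 107)


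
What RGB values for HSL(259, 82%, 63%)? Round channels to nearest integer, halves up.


H=259°, S=0.82, L=0.63
C = (1-|2L-1|)×S = (1-|0.26|)×0.82 = 0.6068
H' = H/60 = 259/60 ≈ 4.3167; X = C×(1-|H' mod 2 - 1|) ≈ 0.1922
m = L - C/2 = 0.63 - 0.3034 = 0.3266
Sector ⌊H'⌋ = 4 → (R',G',B') = (≈0.1922, 0.0, 0.6068)
RGB = ((R'+m)×255, (G'+m)×255, (B'+m)×255) = (132.2821, 83.283, 238.017)
Round half up → RGB(132, 83, 238)


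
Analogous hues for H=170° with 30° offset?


Base hue: 170°
Left analog: (170 - 30) mod 360 = 140°
Right analog: (170 + 30) mod 360 = 200°
Analogous hues = 140° and 200°


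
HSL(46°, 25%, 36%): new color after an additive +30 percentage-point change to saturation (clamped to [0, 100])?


Original S = 25%
Adjustment = +30 percentage points
New S = 25 + (30) = 55
Clamp to [0, 100] → 55
= HSL(46°, 55%, 36%)


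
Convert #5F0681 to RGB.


5F → 95 (R)
06 → 6 (G)
81 → 129 (B)
= RGB(95, 6, 129)


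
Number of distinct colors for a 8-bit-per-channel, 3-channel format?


Total bits = 8 bits/channel × 3 channels = 24 bits
Distinct colors = 2^24
= 16,777,216 colors


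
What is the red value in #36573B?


Color: #36573B
R = 36 = 54
G = 57 = 87
B = 3B = 59
Red = 54


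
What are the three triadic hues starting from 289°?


Triadic: equally spaced at 120° intervals
H1 = 289°
H2 = (289 + 120) mod 360 = 49°
H3 = (289 + 240) mod 360 = 169°
Triadic = 289°, 49°, 169°


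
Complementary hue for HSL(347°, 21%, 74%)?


Complement = opposite side of color wheel = hue + 180°
H' = (347 + 180) mod 360 = 167°
S and L unchanged.
= HSL(167°, 21%, 74%)


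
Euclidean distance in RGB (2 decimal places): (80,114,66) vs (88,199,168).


d = √[(R₁-R₂)² + (G₁-G₂)² + (B₁-B₂)²]
d = √[(80-88)² + (114-199)² + (66-168)²]
d = √[64 + 7225 + 10404]
d = √17693
d ≈ 133.02


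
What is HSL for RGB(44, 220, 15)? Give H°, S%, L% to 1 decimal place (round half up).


Normalize: R'=44/255≈0.1725, G'=220/255≈0.8627, B'=15/255≈0.0588
Max=220/255, Min=15/255, Δ=Max-Min=205/255
L = (Max+Min)/2 = (220+15)/510 = 235/510 = 0.46078… → L = 46.1%
L ≤ 0.5 → S = Δ/(Max+Min) = 205/(220+15) = 205/235 = 0.87234… → S = 87.2%
(the 1/255 factors cancel in S and H, so raw channel differences can be used)
Max is G' → H = 60 × ((B-R)/Δ + 2) = 60 × ((15-44)/205 + 2)
  -29/205 + 2 = -0.1414… + 2 = 1.8585…
  H = 60 × 1.8585… = 111.512…° → H = 111.5°
= HSL(111.5°, 87.2%, 46.1%)


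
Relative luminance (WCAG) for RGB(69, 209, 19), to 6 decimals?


Linearize each channel (sRGB transfer function): c = v/255; c_lin = c/12.92 if c ≤ 0.04045, else ((c+0.055)/1.055)^2.4
  R: 69/255 ≈ 0.270588 > 0.04045 → ((0.270588+0.055)/1.055)^2.4 ≈ 0.059511
  G: 209/255 ≈ 0.819608 > 0.04045 → ((0.819608+0.055)/1.055)^2.4 ≈ 0.637597
  B: 19/255 ≈ 0.074510 > 0.04045 → ((0.074510+0.055)/1.055)^2.4 ≈ 0.006512
R_lin = 0.059511, G_lin = 0.637597, B_lin = 0.006512
L = 0.2126×R + 0.7152×G + 0.0722×B
L = 0.2126×0.059511 + 0.7152×0.637597 + 0.0722×0.006512
L ≈ 0.469132


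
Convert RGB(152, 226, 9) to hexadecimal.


R = 152 → 98 (hex)
G = 226 → E2 (hex)
B = 9 → 09 (hex)
Hex = #98E209


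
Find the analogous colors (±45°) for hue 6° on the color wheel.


Base hue: 6°
Left analog: (6 - 45) mod 360 = 321°
Right analog: (6 + 45) mod 360 = 51°
Analogous hues = 321° and 51°


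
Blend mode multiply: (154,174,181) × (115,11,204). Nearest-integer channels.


Multiply: C = A×B/255, rounded to nearest integer
R: 154×115/255 = 17710/255 ≈ 69.451 → 69
G: 174×11/255 = 1914/255 ≈ 7.506 → 8
B: 181×204/255 = 36924/255 ≈ 144.800 → 145
= RGB(69, 8, 145)


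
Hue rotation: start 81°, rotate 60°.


New hue = (H + rotation) mod 360
New hue = (81 + 60) mod 360
= 141 mod 360
= 141°


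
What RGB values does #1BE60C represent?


1B → 27 (R)
E6 → 230 (G)
0C → 12 (B)
= RGB(27, 230, 12)


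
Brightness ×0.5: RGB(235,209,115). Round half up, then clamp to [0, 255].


Multiply each channel by 0.5, round half up, clamp to [0, 255]
R: 235×0.5 = 117.5 → round → 118
G: 209×0.5 = 104.5 → round → 105
B: 115×0.5 = 57.5 → round → 58
= RGB(118, 105, 58)


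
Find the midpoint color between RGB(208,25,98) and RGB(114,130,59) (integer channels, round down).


Midpoint: each channel = ⌊(C₁+C₂)/2⌋
R: ⌊(208+114)/2⌋ = 161
G: ⌊(25+130)/2⌋ = 77
B: ⌊(98+59)/2⌋ = 78
= RGB(161, 77, 78)


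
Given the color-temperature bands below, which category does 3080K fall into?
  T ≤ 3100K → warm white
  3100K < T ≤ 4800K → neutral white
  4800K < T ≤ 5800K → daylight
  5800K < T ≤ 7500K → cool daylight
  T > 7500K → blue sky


Temperature: 3080K
3080K ≤ 3100K → warm white
Classification: warm white


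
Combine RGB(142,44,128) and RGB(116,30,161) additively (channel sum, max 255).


Additive: each channel = min(255, C₁+C₂)
R: 142+116 = 258 → 255
G: 44+30 = 74 → 74
B: 128+161 = 289 → 255
= RGB(255, 74, 255)


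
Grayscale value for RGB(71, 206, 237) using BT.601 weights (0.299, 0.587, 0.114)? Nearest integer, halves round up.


Gray = 0.299×R + 0.587×G + 0.114×B
Gray = 0.299×71 + 0.587×206 + 0.114×237
Gray = 21.229 + 120.922 + 27.018
Gray = 169.169 → round half up → 169
Gray = 169


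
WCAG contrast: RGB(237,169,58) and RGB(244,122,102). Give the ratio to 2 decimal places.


Linearize each sRGB channel c=v/255: c/12.92 if c ≤ 0.04045 else ((c+0.055)/1.055)^2.4
L = 0.2126×R_lin + 0.7152×G_lin + 0.0722×B_lin
Color 1 (237,169,58):
  R=237: 237/255≈0.9294 > 0.04045 → ((0.9294+0.055)/1.055)^2.4 ≈ 0.84687
  G=169: 169/255≈0.6627 > 0.04045 → ((0.6627+0.055)/1.055)^2.4 ≈ 0.39676
  B=58: 58/255≈0.2275 > 0.04045 → ((0.2275+0.055)/1.055)^2.4 ≈ 0.04231
  L1 = 0.2126×0.84687 + 0.7152×0.39676 + 0.0722×0.04231 ≈ 0.46686
Color 2 (244,122,102):
  R=244: 244/255≈0.9569 > 0.04045 → ((0.9569+0.055)/1.055)^2.4 ≈ 0.90466
  G=122: 122/255≈0.4784 > 0.04045 → ((0.4784+0.055)/1.055)^2.4 ≈ 0.19462
  B=102: 102/255≈0.4000 > 0.04045 → ((0.4000+0.055)/1.055)^2.4 ≈ 0.13287
  L2 = 0.2126×0.90466 + 0.7152×0.19462 + 0.0722×0.13287 ≈ 0.34111
Lighter = 0.46686, Darker = 0.34111
Ratio = (L_lighter + 0.05) / (L_darker + 0.05)
Ratio = (0.46686 + 0.05) / (0.34111 + 0.05) = 0.51686 / 0.39111 ≈ 1.3215
Ratio ≈ 1.32:1


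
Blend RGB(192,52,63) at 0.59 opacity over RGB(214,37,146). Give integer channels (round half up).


C = α×F + (1-α)×B, with 1-α = 0.41
R: 0.59×192 + 0.41×214 = 113.28 + 87.74 = 201.02 → 201
G: 0.59×52 + 0.41×37 = 30.68 + 15.17 = 45.85 → 46
B: 0.59×63 + 0.41×146 = 37.17 + 59.86 = 97.03 → 97
= RGB(201, 46, 97)


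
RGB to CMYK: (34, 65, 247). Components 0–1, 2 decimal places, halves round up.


R'=34/255≈0.1333, G'=65/255≈0.2549, B'=247/255≈0.9686
K = 1 - max(R',G',B') = 1 - 247/255 = 8/255 = 0.03137… → 0.03
(1-R'-K)/(1-K) simplifies to (max-R)/max with max = 247:
C = (247-34)/247 = 213/247 = 0.86234… → 0.86
M = (247-65)/247 = 182/247 = 0.73684… → 0.74
Y = (247-247)/247 = 0/247 = 0 → 0.00
= CMYK(0.86, 0.74, 0.00, 0.03)


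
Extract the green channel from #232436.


Color: #232436
R = 23 = 35
G = 24 = 36
B = 36 = 54
Green = 36


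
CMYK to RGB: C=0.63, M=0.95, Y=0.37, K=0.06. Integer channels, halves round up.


R = 255 × (1-C) × (1-K) = 255 × 0.37 × 0.94 = 88.689 → 89
G = 255 × (1-M) × (1-K) = 255 × 0.05 × 0.94 = 11.985 → 12
B = 255 × (1-Y) × (1-K) = 255 × 0.63 × 0.94 = 151.011 → 151
= RGB(89, 12, 151)


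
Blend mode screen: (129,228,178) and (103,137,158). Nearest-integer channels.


Screen: C = 255 - (255-A)×(255-B)/255, rounded to nearest integer
R: 255 - (255-129)×(255-103)/255 = 255 - 19152/255 ≈ 255 - 75.106 = 179.894 → 180
G: 255 - (255-228)×(255-137)/255 = 255 - 3186/255 ≈ 255 - 12.494 = 242.506 → 243
B: 255 - (255-178)×(255-158)/255 = 255 - 7469/255 ≈ 255 - 29.290 = 225.710 → 226
= RGB(180, 243, 226)


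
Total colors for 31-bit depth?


Colors = 2^bits = 2^31
= 2,147,483,648 colors


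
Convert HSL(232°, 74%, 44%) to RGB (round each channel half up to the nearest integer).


H=232°, S=0.74, L=0.44
C = (1-|2L-1|)×S = (1-|-0.12|)×0.74 = 0.6512
H' = H/60 = 232/60 ≈ 3.8667; X = C×(1-|H' mod 2 - 1|) ≈ 0.0868
m = L - C/2 = 0.44 - 0.3256 = 0.1144
Sector ⌊H'⌋ = 3 → (R',G',B') = (0.0, ≈0.0868, 0.6512)
RGB = ((R'+m)×255, (G'+m)×255, (B'+m)×255) = (29.172, 51.3128, 195.228)
Round half up → RGB(29, 51, 195)


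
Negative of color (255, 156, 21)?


Invert: (255-R, 255-G, 255-B)
R: 255-255 = 0
G: 255-156 = 99
B: 255-21 = 234
= RGB(0, 99, 234)


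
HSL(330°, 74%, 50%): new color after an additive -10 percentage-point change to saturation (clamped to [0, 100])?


Original S = 74%
Adjustment = -10 percentage points
New S = 74 + (-10) = 64
Clamp to [0, 100] → 64
= HSL(330°, 64%, 50%)


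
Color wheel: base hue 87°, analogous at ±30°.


Base hue: 87°
Left analog: (87 - 30) mod 360 = 57°
Right analog: (87 + 30) mod 360 = 117°
Analogous hues = 57° and 117°


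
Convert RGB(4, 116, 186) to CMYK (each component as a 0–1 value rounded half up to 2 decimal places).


R'=4/255≈0.0157, G'=116/255≈0.4549, B'=186/255≈0.7294
K = 1 - max(R',G',B') = 1 - 186/255 = 69/255 = 0.27058… → 0.27
(1-R'-K)/(1-K) simplifies to (max-R)/max with max = 186:
C = (186-4)/186 = 182/186 = 0.97849… → 0.98
M = (186-116)/186 = 70/186 = 0.37634… → 0.38
Y = (186-186)/186 = 0/186 = 0 → 0.00
= CMYK(0.98, 0.38, 0.00, 0.27)


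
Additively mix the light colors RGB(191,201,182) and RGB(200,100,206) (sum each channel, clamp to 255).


Additive: each channel = min(255, C₁+C₂)
R: 191+200 = 391 → 255
G: 201+100 = 301 → 255
B: 182+206 = 388 → 255
= RGB(255, 255, 255)


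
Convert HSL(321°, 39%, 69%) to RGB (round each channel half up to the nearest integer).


H=321°, S=0.39, L=0.69
C = (1-|2L-1|)×S = (1-|0.38|)×0.39 = 0.2418
H' = H/60 = 321/60 ≈ 5.3500; X = C×(1-|H' mod 2 - 1|) = 0.15717
m = L - C/2 = 0.69 - 0.1209 = 0.5691
Sector ⌊H'⌋ = 5 → (R',G',B') = (0.2418, 0.0, 0.15717)
RGB = ((R'+m)×255, (G'+m)×255, (B'+m)×255) = (206.7795, 145.1205, 185.19885)
Round half up → RGB(207, 145, 185)


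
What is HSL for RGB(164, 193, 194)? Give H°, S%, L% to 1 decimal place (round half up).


Normalize: R'=164/255≈0.6431, G'=193/255≈0.7569, B'=194/255≈0.7608
Max=194/255, Min=164/255, Δ=Max-Min=30/255
L = (Max+Min)/2 = (194+164)/510 = 358/510 = 0.70196… → L = 70.2%
L > 0.5 → S = Δ/(2-Max-Min) = 30/(510-194-164) = 30/152 = 0.19736… → S = 19.7%
(the 1/255 factors cancel in S and H, so raw channel differences can be used)
Max is B' → H = 60 × ((R-G)/Δ + 4) = 60 × ((164-193)/30 + 4)
  -29/30 + 4 = -0.9666… + 4 = 3.0333…
  H = 60 × 3.0333… = 182° → H = 182.0°
= HSL(182.0°, 19.7%, 70.2%)


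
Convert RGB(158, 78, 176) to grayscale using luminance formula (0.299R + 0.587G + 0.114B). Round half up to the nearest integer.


Gray = 0.299×R + 0.587×G + 0.114×B
Gray = 0.299×158 + 0.587×78 + 0.114×176
Gray = 47.242 + 45.786 + 20.064
Gray = 113.092 → round half up → 113
Gray = 113


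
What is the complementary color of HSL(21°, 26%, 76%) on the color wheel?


Complement = opposite side of color wheel = hue + 180°
H' = (21 + 180) mod 360 = 201°
S and L unchanged.
= HSL(201°, 26%, 76%)


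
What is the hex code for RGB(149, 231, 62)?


R = 149 → 95 (hex)
G = 231 → E7 (hex)
B = 62 → 3E (hex)
Hex = #95E73E


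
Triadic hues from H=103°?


Triadic: equally spaced at 120° intervals
H1 = 103°
H2 = (103 + 120) mod 360 = 223°
H3 = (103 + 240) mod 360 = 343°
Triadic = 103°, 223°, 343°


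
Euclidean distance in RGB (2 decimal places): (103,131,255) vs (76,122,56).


d = √[(R₁-R₂)² + (G₁-G₂)² + (B₁-B₂)²]
d = √[(103-76)² + (131-122)² + (255-56)²]
d = √[729 + 81 + 39601]
d = √40411
d ≈ 201.02


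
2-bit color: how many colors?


Colors = 2^bits = 2^2
= 4 colors


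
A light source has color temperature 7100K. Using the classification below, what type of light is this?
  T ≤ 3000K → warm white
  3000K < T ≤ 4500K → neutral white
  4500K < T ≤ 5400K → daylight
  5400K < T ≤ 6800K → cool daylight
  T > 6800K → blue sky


Temperature: 7100K
7100K > 6800K → blue sky
Classification: blue sky


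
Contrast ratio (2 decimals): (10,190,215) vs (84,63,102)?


Linearize each sRGB channel c=v/255: c/12.92 if c ≤ 0.04045 else ((c+0.055)/1.055)^2.4
L = 0.2126×R_lin + 0.7152×G_lin + 0.0722×B_lin
Color 1 (10,190,215):
  R=10: 10/255≈0.0392 ≤ 0.04045 → 0.0392/12.92 ≈ 0.00304
  G=190: 190/255≈0.7451 > 0.04045 → ((0.7451+0.055)/1.055)^2.4 ≈ 0.51492
  B=215: 215/255≈0.8431 > 0.04045 → ((0.8431+0.055)/1.055)^2.4 ≈ 0.67954
  L1 = 0.2126×0.00304 + 0.7152×0.51492 + 0.0722×0.67954 ≈ 0.41798
Color 2 (84,63,102):
  R=84: 84/255≈0.3294 > 0.04045 → ((0.3294+0.055)/1.055)^2.4 ≈ 0.08866
  G=63: 63/255≈0.2471 > 0.04045 → ((0.2471+0.055)/1.055)^2.4 ≈ 0.04971
  B=102: 102/255≈0.4000 > 0.04045 → ((0.4000+0.055)/1.055)^2.4 ≈ 0.13287
  L2 = 0.2126×0.08866 + 0.7152×0.04971 + 0.0722×0.13287 ≈ 0.06399
Lighter = 0.41798, Darker = 0.06399
Ratio = (L_lighter + 0.05) / (L_darker + 0.05)
Ratio = (0.41798 + 0.05) / (0.06399 + 0.05) = 0.46798 / 0.11399 ≈ 4.1054
Ratio ≈ 4.11:1


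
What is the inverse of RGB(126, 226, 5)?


Invert: (255-R, 255-G, 255-B)
R: 255-126 = 129
G: 255-226 = 29
B: 255-5 = 250
= RGB(129, 29, 250)


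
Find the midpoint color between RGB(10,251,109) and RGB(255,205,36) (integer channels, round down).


Midpoint: each channel = ⌊(C₁+C₂)/2⌋
R: ⌊(10+255)/2⌋ = 132
G: ⌊(251+205)/2⌋ = 228
B: ⌊(109+36)/2⌋ = 72
= RGB(132, 228, 72)


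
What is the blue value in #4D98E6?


Color: #4D98E6
R = 4D = 77
G = 98 = 152
B = E6 = 230
Blue = 230


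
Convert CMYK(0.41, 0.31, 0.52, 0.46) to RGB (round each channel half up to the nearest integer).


R = 255 × (1-C) × (1-K) = 255 × 0.59 × 0.54 = 81.243 → 81
G = 255 × (1-M) × (1-K) = 255 × 0.69 × 0.54 = 95.013 → 95
B = 255 × (1-Y) × (1-K) = 255 × 0.48 × 0.54 = 66.096 → 66
= RGB(81, 95, 66)


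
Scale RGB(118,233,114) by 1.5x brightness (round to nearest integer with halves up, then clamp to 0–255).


Multiply each channel by 1.5, round half up, clamp to [0, 255]
R: 118×1.5 = 177
G: 233×1.5 = 349.5 → round → 350 → clamp → 255
B: 114×1.5 = 171
= RGB(177, 255, 171)


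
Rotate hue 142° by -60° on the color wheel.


New hue = (H + rotation) mod 360
New hue = (142 -60) mod 360
= 82 mod 360
= 82°


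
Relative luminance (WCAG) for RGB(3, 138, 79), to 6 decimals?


Linearize each channel (sRGB transfer function): c = v/255; c_lin = c/12.92 if c ≤ 0.04045, else ((c+0.055)/1.055)^2.4
  R: 3/255 ≈ 0.011765 ≤ 0.04045 → 0.011765/12.92 ≈ 0.000911
  G: 138/255 ≈ 0.541176 > 0.04045 → ((0.541176+0.055)/1.055)^2.4 ≈ 0.254152
  B: 79/255 ≈ 0.309804 > 0.04045 → ((0.309804+0.055)/1.055)^2.4 ≈ 0.078187
R_lin = 0.000911, G_lin = 0.254152, B_lin = 0.078187
L = 0.2126×R + 0.7152×G + 0.0722×B
L = 0.2126×0.000911 + 0.7152×0.254152 + 0.0722×0.078187
L ≈ 0.187608


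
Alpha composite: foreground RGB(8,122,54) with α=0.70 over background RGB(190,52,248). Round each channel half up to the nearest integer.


C = α×F + (1-α)×B, with 1-α = 0.30
R: 0.70×8 + 0.30×190 = 5.60 + 57.00 = 62.60 → 63
G: 0.70×122 + 0.30×52 = 85.40 + 15.60 = 101.00 → 101
B: 0.70×54 + 0.30×248 = 37.80 + 74.40 = 112.20 → 112
= RGB(63, 101, 112)


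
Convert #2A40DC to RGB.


2A → 42 (R)
40 → 64 (G)
DC → 220 (B)
= RGB(42, 64, 220)


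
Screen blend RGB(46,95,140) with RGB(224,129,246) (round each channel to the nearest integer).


Screen: C = 255 - (255-A)×(255-B)/255, rounded to nearest integer
R: 255 - (255-46)×(255-224)/255 = 255 - 6479/255 ≈ 255 - 25.408 = 229.592 → 230
G: 255 - (255-95)×(255-129)/255 = 255 - 20160/255 ≈ 255 - 79.059 = 175.941 → 176
B: 255 - (255-140)×(255-246)/255 = 255 - 1035/255 ≈ 255 - 4.059 = 250.941 → 251
= RGB(230, 176, 251)


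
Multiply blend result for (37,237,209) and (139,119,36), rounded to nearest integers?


Multiply: C = A×B/255, rounded to nearest integer
R: 37×139/255 = 5143/255 ≈ 20.169 → 20
G: 237×119/255 = 28203/255 ≈ 110.600 → 111
B: 209×36/255 = 7524/255 ≈ 29.506 → 30
= RGB(20, 111, 30)


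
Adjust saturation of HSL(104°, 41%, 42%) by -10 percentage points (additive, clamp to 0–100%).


Original S = 41%
Adjustment = -10 percentage points
New S = 41 + (-10) = 31
Clamp to [0, 100] → 31
= HSL(104°, 31%, 42%)


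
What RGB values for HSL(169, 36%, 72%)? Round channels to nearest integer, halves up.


H=169°, S=0.36, L=0.72
C = (1-|2L-1|)×S = (1-|0.44|)×0.36 = 0.2016
H' = H/60 = 169/60 ≈ 2.8167; X = C×(1-|H' mod 2 - 1|) = 0.16464
m = L - C/2 = 0.72 - 0.1008 = 0.6192
Sector ⌊H'⌋ = 2 → (R',G',B') = (0.0, 0.2016, 0.16464)
RGB = ((R'+m)×255, (G'+m)×255, (B'+m)×255) = (157.896, 209.304, 199.8792)
Round half up → RGB(158, 209, 200)


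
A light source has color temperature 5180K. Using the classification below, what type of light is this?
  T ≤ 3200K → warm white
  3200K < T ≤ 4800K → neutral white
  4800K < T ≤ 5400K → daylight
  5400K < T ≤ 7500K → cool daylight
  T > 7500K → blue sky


Temperature: 5180K
4800K < 5180K ≤ 5400K → daylight
Classification: daylight


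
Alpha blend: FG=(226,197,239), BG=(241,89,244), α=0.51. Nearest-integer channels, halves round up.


C = α×F + (1-α)×B, with 1-α = 0.49
R: 0.51×226 + 0.49×241 = 115.26 + 118.09 = 233.35 → 233
G: 0.51×197 + 0.49×89 = 100.47 + 43.61 = 144.08 → 144
B: 0.51×239 + 0.49×244 = 121.89 + 119.56 = 241.45 → 241
= RGB(233, 144, 241)


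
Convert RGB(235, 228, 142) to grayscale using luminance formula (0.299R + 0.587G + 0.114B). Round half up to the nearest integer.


Gray = 0.299×R + 0.587×G + 0.114×B
Gray = 0.299×235 + 0.587×228 + 0.114×142
Gray = 70.265 + 133.836 + 16.188
Gray = 220.289 → round half up → 220
Gray = 220


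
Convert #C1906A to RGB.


C1 → 193 (R)
90 → 144 (G)
6A → 106 (B)
= RGB(193, 144, 106)


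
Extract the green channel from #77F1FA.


Color: #77F1FA
R = 77 = 119
G = F1 = 241
B = FA = 250
Green = 241


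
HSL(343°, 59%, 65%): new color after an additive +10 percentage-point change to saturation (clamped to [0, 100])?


Original S = 59%
Adjustment = +10 percentage points
New S = 59 + (10) = 69
Clamp to [0, 100] → 69
= HSL(343°, 69%, 65%)


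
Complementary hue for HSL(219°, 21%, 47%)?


Complement = opposite side of color wheel = hue + 180°
H' = (219 + 180) mod 360 = 39°
S and L unchanged.
= HSL(39°, 21%, 47%)


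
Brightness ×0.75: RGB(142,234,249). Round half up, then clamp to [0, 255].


Multiply each channel by 0.75, round half up, clamp to [0, 255]
R: 142×0.75 = 106.5 → round → 107
G: 234×0.75 = 175.5 → round → 176
B: 249×0.75 = 186.75 → round → 187
= RGB(107, 176, 187)


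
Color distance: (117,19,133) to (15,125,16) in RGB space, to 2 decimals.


d = √[(R₁-R₂)² + (G₁-G₂)² + (B₁-B₂)²]
d = √[(117-15)² + (19-125)² + (133-16)²]
d = √[10404 + 11236 + 13689]
d = √35329
d ≈ 187.96


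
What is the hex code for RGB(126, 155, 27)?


R = 126 → 7E (hex)
G = 155 → 9B (hex)
B = 27 → 1B (hex)
Hex = #7E9B1B


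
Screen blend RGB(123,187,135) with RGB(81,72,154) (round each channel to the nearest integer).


Screen: C = 255 - (255-A)×(255-B)/255, rounded to nearest integer
R: 255 - (255-123)×(255-81)/255 = 255 - 22968/255 ≈ 255 - 90.071 = 164.929 → 165
G: 255 - (255-187)×(255-72)/255 = 255 - 12444/255 ≈ 255 - 48.800 = 206.200 → 206
B: 255 - (255-135)×(255-154)/255 = 255 - 12120/255 ≈ 255 - 47.529 = 207.471 → 207
= RGB(165, 206, 207)


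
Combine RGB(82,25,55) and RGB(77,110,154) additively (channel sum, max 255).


Additive: each channel = min(255, C₁+C₂)
R: 82+77 = 159 → 159
G: 25+110 = 135 → 135
B: 55+154 = 209 → 209
= RGB(159, 135, 209)


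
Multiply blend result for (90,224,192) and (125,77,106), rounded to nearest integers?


Multiply: C = A×B/255, rounded to nearest integer
R: 90×125/255 = 11250/255 ≈ 44.118 → 44
G: 224×77/255 = 17248/255 ≈ 67.639 → 68
B: 192×106/255 = 20352/255 ≈ 79.812 → 80
= RGB(44, 68, 80)


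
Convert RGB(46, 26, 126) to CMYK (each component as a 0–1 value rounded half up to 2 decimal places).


R'=46/255≈0.1804, G'=26/255≈0.1020, B'=126/255≈0.4941
K = 1 - max(R',G',B') = 1 - 126/255 = 129/255 = 0.50588… → 0.51
(1-R'-K)/(1-K) simplifies to (max-R)/max with max = 126:
C = (126-46)/126 = 80/126 = 0.63492… → 0.63
M = (126-26)/126 = 100/126 = 0.79365… → 0.79
Y = (126-126)/126 = 0/126 = 0 → 0.00
= CMYK(0.63, 0.79, 0.00, 0.51)


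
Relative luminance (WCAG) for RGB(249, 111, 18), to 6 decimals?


Linearize each channel (sRGB transfer function): c = v/255; c_lin = c/12.92 if c ≤ 0.04045, else ((c+0.055)/1.055)^2.4
  R: 249/255 ≈ 0.976471 > 0.04045 → ((0.976471+0.055)/1.055)^2.4 ≈ 0.947307
  G: 111/255 ≈ 0.435294 > 0.04045 → ((0.435294+0.055)/1.055)^2.4 ≈ 0.158961
  B: 18/255 ≈ 0.070588 > 0.04045 → ((0.070588+0.055)/1.055)^2.4 ≈ 0.006049
R_lin = 0.947307, G_lin = 0.158961, B_lin = 0.006049
L = 0.2126×R + 0.7152×G + 0.0722×B
L = 0.2126×0.947307 + 0.7152×0.158961 + 0.0722×0.006049
L ≈ 0.315523


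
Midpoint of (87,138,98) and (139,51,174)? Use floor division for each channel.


Midpoint: each channel = ⌊(C₁+C₂)/2⌋
R: ⌊(87+139)/2⌋ = 113
G: ⌊(138+51)/2⌋ = 94
B: ⌊(98+174)/2⌋ = 136
= RGB(113, 94, 136)


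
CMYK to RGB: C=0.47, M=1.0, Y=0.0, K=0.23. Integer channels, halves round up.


R = 255 × (1-C) × (1-K) = 255 × 0.53 × 0.77 = 104.0655 → 104
G = 255 × (1-M) × (1-K) = 255 × 0.00 × 0.77 = 0
B = 255 × (1-Y) × (1-K) = 255 × 1.00 × 0.77 = 196.35 → 196
= RGB(104, 0, 196)


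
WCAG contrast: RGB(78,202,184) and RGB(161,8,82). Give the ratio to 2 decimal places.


Linearize each sRGB channel c=v/255: c/12.92 if c ≤ 0.04045 else ((c+0.055)/1.055)^2.4
L = 0.2126×R_lin + 0.7152×G_lin + 0.0722×B_lin
Color 1 (78,202,184):
  R=78: 78/255≈0.3059 > 0.04045 → ((0.3059+0.055)/1.055)^2.4 ≈ 0.07619
  G=202: 202/255≈0.7922 > 0.04045 → ((0.7922+0.055)/1.055)^2.4 ≈ 0.59062
  B=184: 184/255≈0.7216 > 0.04045 → ((0.7216+0.055)/1.055)^2.4 ≈ 0.47932
  L1 = 0.2126×0.07619 + 0.7152×0.59062 + 0.0722×0.47932 ≈ 0.47321
Color 2 (161,8,82):
  R=161: 161/255≈0.6314 > 0.04045 → ((0.6314+0.055)/1.055)^2.4 ≈ 0.35640
  G=8: 8/255≈0.0314 ≤ 0.04045 → 0.0314/12.92 ≈ 0.00243
  B=82: 82/255≈0.3216 > 0.04045 → ((0.3216+0.055)/1.055)^2.4 ≈ 0.08438
  L2 = 0.2126×0.35640 + 0.7152×0.00243 + 0.0722×0.08438 ≈ 0.08360
Lighter = 0.47321, Darker = 0.08360
Ratio = (L_lighter + 0.05) / (L_darker + 0.05)
Ratio = (0.47321 + 0.05) / (0.08360 + 0.05) = 0.52321 / 0.13360 ≈ 3.9163
Ratio ≈ 3.92:1


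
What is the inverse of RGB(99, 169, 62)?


Invert: (255-R, 255-G, 255-B)
R: 255-99 = 156
G: 255-169 = 86
B: 255-62 = 193
= RGB(156, 86, 193)


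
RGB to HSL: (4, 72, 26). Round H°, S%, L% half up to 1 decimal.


Normalize: R'=4/255≈0.0157, G'=72/255≈0.2824, B'=26/255≈0.1020
Max=72/255, Min=4/255, Δ=Max-Min=68/255
L = (Max+Min)/2 = (72+4)/510 = 76/510 = 0.14901… → L = 14.9%
L ≤ 0.5 → S = Δ/(Max+Min) = 68/(72+4) = 68/76 = 0.89473… → S = 89.5%
(the 1/255 factors cancel in S and H, so raw channel differences can be used)
Max is G' → H = 60 × ((B-R)/Δ + 2) = 60 × ((26-4)/68 + 2)
  22/68 + 2 = 0.3235… + 2 = 2.3235…
  H = 60 × 2.3235… = 139.411…° → H = 139.4°
= HSL(139.4°, 89.5%, 14.9%)


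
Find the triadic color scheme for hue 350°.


Triadic: equally spaced at 120° intervals
H1 = 350°
H2 = (350 + 120) mod 360 = 110°
H3 = (350 + 240) mod 360 = 230°
Triadic = 350°, 110°, 230°


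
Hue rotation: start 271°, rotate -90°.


New hue = (H + rotation) mod 360
New hue = (271 -90) mod 360
= 181 mod 360
= 181°


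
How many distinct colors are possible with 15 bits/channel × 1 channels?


Total bits = 15 bits/channel × 1 channels = 15 bits
Distinct colors = 2^15
= 32,768 colors


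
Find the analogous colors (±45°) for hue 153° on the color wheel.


Base hue: 153°
Left analog: (153 - 45) mod 360 = 108°
Right analog: (153 + 45) mod 360 = 198°
Analogous hues = 108° and 198°


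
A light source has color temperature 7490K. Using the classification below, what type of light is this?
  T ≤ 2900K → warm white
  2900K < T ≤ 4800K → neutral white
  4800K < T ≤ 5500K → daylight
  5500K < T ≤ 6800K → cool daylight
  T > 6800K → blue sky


Temperature: 7490K
7490K > 6800K → blue sky
Classification: blue sky


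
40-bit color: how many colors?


Colors = 2^bits = 2^40
= 1,099,511,627,776 colors


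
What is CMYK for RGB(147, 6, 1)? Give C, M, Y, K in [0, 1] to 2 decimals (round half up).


R'=147/255≈0.5765, G'=6/255≈0.0235, B'=1/255≈0.0039
K = 1 - max(R',G',B') = 1 - 147/255 = 108/255 = 0.42352… → 0.42
(1-R'-K)/(1-K) simplifies to (max-R)/max with max = 147:
C = (147-147)/147 = 0/147 = 0 → 0.00
M = (147-6)/147 = 141/147 = 0.95918… → 0.96
Y = (147-1)/147 = 146/147 = 0.99319… → 0.99
= CMYK(0.00, 0.96, 0.99, 0.42)


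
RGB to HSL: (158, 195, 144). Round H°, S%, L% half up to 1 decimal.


Normalize: R'=158/255≈0.6196, G'=195/255≈0.7647, B'=144/255≈0.5647
Max=195/255, Min=144/255, Δ=Max-Min=51/255
L = (Max+Min)/2 = (195+144)/510 = 339/510 = 0.66470… → L = 66.5%
L > 0.5 → S = Δ/(2-Max-Min) = 51/(510-195-144) = 51/171 = 0.29824… → S = 29.8%
(the 1/255 factors cancel in S and H, so raw channel differences can be used)
Max is G' → H = 60 × ((B-R)/Δ + 2) = 60 × ((144-158)/51 + 2)
  -14/51 + 2 = -0.2745… + 2 = 1.7254…
  H = 60 × 1.7254… = 103.529…° → H = 103.5°
= HSL(103.5°, 29.8%, 66.5%)


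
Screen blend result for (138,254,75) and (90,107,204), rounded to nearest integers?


Screen: C = 255 - (255-A)×(255-B)/255, rounded to nearest integer
R: 255 - (255-138)×(255-90)/255 = 255 - 19305/255 ≈ 255 - 75.706 = 179.294 → 179
G: 255 - (255-254)×(255-107)/255 = 255 - 148/255 ≈ 255 - 0.580 = 254.420 → 254
B: 255 - (255-75)×(255-204)/255 = 255 - 9180/255 ≈ 255 - 36.000 = 219.000 → 219
= RGB(179, 254, 219)


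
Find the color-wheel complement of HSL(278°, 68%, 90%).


Complement = opposite side of color wheel = hue + 180°
H' = (278 + 180) mod 360 = 98°
S and L unchanged.
= HSL(98°, 68%, 90%)
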